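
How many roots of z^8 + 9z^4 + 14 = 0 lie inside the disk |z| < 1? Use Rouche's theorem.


Step 1: On |z| = 1 the three terms have sizes |z^8| = 1^8 = 1, |9z^4| = 9*1^4 = 9, |14| = 14
Step 2: The dominant term is g(z) = 14; let h(z) = z^8 + 9z^4 so f = g + h
Step 3: On |z| = 1: |g| = 14 and |h| <= 1 + 9 = 10
Step 4: Since 14 > 10, |h| < |g| on |z| = 1, so by Rouche f has the same number of zeros as g inside |z| < 1
Step 5: g(z) = 14 is a nonzero constant with no zeros inside |z| < 1. Answer = 0

0


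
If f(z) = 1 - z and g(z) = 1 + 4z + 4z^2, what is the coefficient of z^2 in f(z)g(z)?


Step 1: z^2 term in f*g comes from: (1)*(4z^2) + (-z)*(4z) + (0)*(1)
Step 2: = 4 - 4 + 0
Step 3: = 0

0


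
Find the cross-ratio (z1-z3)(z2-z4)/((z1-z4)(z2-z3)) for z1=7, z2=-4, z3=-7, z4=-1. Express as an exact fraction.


Step 1: (z1-z3)(z2-z4) = 14 * (-3) = -42
Step 2: (z1-z4)(z2-z3) = 8 * 3 = 24
Step 3: Cross-ratio = -42/24 = -7/4

-7/4


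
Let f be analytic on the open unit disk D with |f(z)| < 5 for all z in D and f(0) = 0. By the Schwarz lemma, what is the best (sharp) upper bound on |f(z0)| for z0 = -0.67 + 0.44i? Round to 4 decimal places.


Step 1: g = f/5 maps D -> D with g(0) = 0, so by the Schwarz lemma |g(z)| <= |z|, i.e. |f(z)| <= 5|z|; this is sharp (f(z) = 5z).
Step 2: |z0|^2 = (-0.67)^2 + 0.44^2 = 0.6425
Step 3: |z0| = sqrt(0.6425) = 0.801561
Step 4: Best bound = 5 * |z0| = 5 * 0.801561 = 4.0078

4.0078


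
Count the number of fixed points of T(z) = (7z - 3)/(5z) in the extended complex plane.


Step 1: Fixed points satisfy T(z) = z
Step 2: 5z^2 - 7z + 3 = 0
Step 3: Discriminant = (-7)^2 - 4*5*3 = -11
Step 4: Number of fixed points = 2

2


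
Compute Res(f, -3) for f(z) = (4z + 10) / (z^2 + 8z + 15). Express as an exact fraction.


Step 1: Q(z) = z^2 + 8z + 15 = (z + 3)(z + 5)
Step 2: Q'(z) = 2z + 8
Step 3: Q'(-3) = 2, P(-3) = -2
Step 4: Res = P(-3)/Q'(-3) = -2/2 = -1

-1


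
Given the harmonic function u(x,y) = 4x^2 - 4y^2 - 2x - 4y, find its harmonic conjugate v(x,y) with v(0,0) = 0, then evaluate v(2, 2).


Step 1: v_x = -u_y = 8y + 4
Step 2: v_y = u_x = 8x - 2
Step 3: v = 8xy + 4x - 2y + C
Step 4: v(0,0) = 0 => C = 0
Step 5: v(2, 2) = 36

36


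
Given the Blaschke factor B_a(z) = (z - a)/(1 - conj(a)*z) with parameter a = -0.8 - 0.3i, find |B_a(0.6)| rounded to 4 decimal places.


Step 1: Numerator z0 - a = 0.6 - (-0.8 - 0.3i) = 1.4 + 0.3i
Step 2: Denominator 1 - conj(a)*z0 = 1 - (-0.8 + 0.3i)*0.6 = 1.48 - 0.18i
Step 3: |z0 - a|^2 = 1.4^2 + 0.3^2 = 2.05; |1 - conj(a)*z0|^2 = 1.48^2 + (-0.18)^2 = 2.2228
Step 4: |B_a(0.6)| = sqrt(2.05 / 2.2228) = sqrt(0.92226)
Step 5: = 0.9603

0.9603


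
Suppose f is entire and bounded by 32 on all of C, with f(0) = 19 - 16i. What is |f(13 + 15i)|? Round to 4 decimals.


Step 1: By Liouville's theorem, a bounded entire function is constant.
Step 2: f(z) = f(0) = 19 - 16i for all z.
Step 3: |f(w)| = |19 - 16i| = sqrt(361 + 256)
Step 4: = 24.8395

24.8395


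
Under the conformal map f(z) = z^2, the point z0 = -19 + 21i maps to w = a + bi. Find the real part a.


Step 1: z0 = -19 + 21i
Step 2: z0^2 = (-19)^2 - 21^2 - 798i
Step 3: real part = 361 - 441 = -80

-80


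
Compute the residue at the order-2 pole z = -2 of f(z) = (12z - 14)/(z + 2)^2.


Step 1: Pole of order 2 at z = -2
Step 2: Res = lim d/dz [(z + 2)^2 * f(z)] as z -> -2
Step 3: (z + 2)^2 * f(z) = 12z - 14
Step 4: d/dz[12z - 14] = 12

12


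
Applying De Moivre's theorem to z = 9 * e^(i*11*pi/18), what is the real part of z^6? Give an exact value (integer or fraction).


Step 1: By De Moivre's theorem, z^6 = 9^6 * e^(i*6*11*pi/18) = 531441 * (cos(11*pi/3) + i*sin(11*pi/3))
Step 2: |z|^6 = 9^6 = 531441
Step 3: Reduce the angle mod 2*pi: 11*pi/3 - 2*pi = 5*pi/3
Step 4: cos(5*pi/3) = 1/2
Step 5: Re(z^6) = 531441 * 1/2 = 531441/2

531441/2


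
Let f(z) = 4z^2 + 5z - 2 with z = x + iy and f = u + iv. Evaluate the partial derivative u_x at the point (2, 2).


Step 1: f(z) = 4(x+iy)^2 + 5(x+iy) - 2
Step 2: u = 4(x^2 - y^2) + 5x - 2
Step 3: u_x = 8x + 5
Step 4: At (2, 2): u_x = 16 + 5 = 21

21


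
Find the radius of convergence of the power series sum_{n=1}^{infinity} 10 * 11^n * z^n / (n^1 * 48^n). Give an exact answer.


Step 1: General term a_n = 10 * 11^n / (n^1 * 48^n)
Step 2: By the root test, |a_n|^(1/n) = 10^(1/n) * 11 / (n^(1/n) * 48) -> 11/48 as n -> infinity (since 10^(1/n) -> 1 and n^(1/n) -> 1)
Step 3: R = 1/lim|a_n|^(1/n) = 48/11

48/11


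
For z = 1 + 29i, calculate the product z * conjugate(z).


Step 1: conj(z) = 1 - 29i
Step 2: z * conj(z) = 1^2 + 29^2
Step 3: = 1 + 841 = 842

842


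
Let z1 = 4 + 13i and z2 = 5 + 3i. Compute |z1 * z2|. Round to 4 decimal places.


Step 1: |z1| = sqrt(4^2 + 13^2) = sqrt(185)
Step 2: |z2| = sqrt(5^2 + 3^2) = sqrt(34)
Step 3: |z1*z2| = |z1|*|z2| = sqrt(185) * sqrt(34) = sqrt(185 * 34) = sqrt(6290)
Step 4: = 79.3095

79.3095


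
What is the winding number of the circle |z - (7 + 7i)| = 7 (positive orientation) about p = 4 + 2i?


Step 1: Center c = (7, 7), radius = 7
Step 2: |p - c|^2 = (-3)^2 + (-5)^2 = 34
Step 3: r^2 = 49
Step 4: |p-c| < r so winding number = 1

1


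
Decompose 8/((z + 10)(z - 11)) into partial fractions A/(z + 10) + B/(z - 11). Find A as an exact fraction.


Step 1: Multiply both sides by (z + 10) and set z = -10
Step 2: A = 8 / (-10 - 11)
Step 3: A = 8 / (-21)
Step 4: A = -8/21

-8/21


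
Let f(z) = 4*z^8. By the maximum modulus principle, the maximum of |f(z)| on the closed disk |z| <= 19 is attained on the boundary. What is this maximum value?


Step 1: On |z| = 19, |f(z)| = 4 * |z|^8 = 4 * 19^8
Step 2: By maximum modulus principle, maximum is on boundary.
Step 3: Maximum = 4 * 16983563041 = 67934252164

67934252164


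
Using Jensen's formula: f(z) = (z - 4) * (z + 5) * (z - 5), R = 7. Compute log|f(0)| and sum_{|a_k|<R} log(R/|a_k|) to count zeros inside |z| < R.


Jensen's formula: (1/2pi)*integral log|f(Re^it)|dt = log|f(0)| + sum_{|a_k|<R} log(R/|a_k|)
Step 1: f(0) = (-4) * 5 * (-5) = 100
Step 2: log|f(0)| = log|4| + log|-5| + log|5| = 4.6052
Step 3: Zeros inside |z| < 7: 4, -5, 5
Step 4: Jensen sum = log(7/4) + log(7/5) + log(7/5) = 1.2326
Step 5: n(R) = number of terms in the Jensen sum = count of zeros inside |z| < 7 = 3

3


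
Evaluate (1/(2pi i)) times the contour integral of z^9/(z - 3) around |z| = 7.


Step 1: f(z) = z^9, a = 3 is inside |z| = 7
Step 2: By Cauchy integral formula: (1/(2pi*i)) * integral = f(a)
Step 3: f(3) = 3^9 = 19683

19683


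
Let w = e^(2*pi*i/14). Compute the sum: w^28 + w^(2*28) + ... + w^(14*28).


Step 1: The sum sum_{j=1}^{n} w^(k*j) equals n if n | k, else 0.
Step 2: Here n = 14, k = 28
Step 3: Does n divide k? 14 | 28 -> True
Step 4: Sum = 14

14


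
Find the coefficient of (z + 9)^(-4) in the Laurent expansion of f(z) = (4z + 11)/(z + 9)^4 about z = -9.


Step 1: Write the numerator in powers of (z + 9): 4z + 11 = 4(z + 9) + (4*(-9) + 11) = 4(z + 9) - 25
Step 2: Divide by (z + 9)^4: f(z) = -25(z + 9)^(-4) + 4(z + 9)^(-3)
Step 3: This finite sum is the Laurent series of f about z = -9.
Step 4: Coefficient of (z + 9)^(-4) = 4*(-9) + 11 = -25

-25


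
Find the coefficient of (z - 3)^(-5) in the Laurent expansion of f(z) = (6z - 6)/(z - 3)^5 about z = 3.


Step 1: Write the numerator in powers of (z - 3): 6z - 6 = 6(z - 3) + (6*3 - 6) = 6(z - 3) + 12
Step 2: Divide by (z - 3)^5: f(z) = 12(z - 3)^(-5) + 6(z - 3)^(-4)
Step 3: This finite sum is the Laurent series of f about z = 3.
Step 4: Coefficient of (z - 3)^(-5) = 6*3 - 6 = 12

12


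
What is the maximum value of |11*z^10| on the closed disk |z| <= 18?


Step 1: On |z| = 18, |f(z)| = 11 * |z|^10 = 11 * 18^10
Step 2: By maximum modulus principle, maximum is on boundary.
Step 3: Maximum = 11 * 3570467226624 = 39275139492864

39275139492864


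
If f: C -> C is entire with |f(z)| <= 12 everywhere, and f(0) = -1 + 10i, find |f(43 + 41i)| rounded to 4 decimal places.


Step 1: By Liouville's theorem, a bounded entire function is constant.
Step 2: f(z) = f(0) = -1 + 10i for all z.
Step 3: |f(w)| = |-1 + 10i| = sqrt(1 + 100)
Step 4: = 10.0499

10.0499


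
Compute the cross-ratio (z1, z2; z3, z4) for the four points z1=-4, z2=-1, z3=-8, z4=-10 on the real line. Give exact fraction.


Step 1: (z1-z3)(z2-z4) = 4 * 9 = 36
Step 2: (z1-z4)(z2-z3) = 6 * 7 = 42
Step 3: Cross-ratio = 36/42 = 6/7

6/7


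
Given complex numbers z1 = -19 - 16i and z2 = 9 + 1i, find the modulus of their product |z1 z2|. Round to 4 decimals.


Step 1: |z1| = sqrt((-19)^2 + (-16)^2) = sqrt(617)
Step 2: |z2| = sqrt(9^2 + 1^2) = sqrt(82)
Step 3: |z1*z2| = |z1|*|z2| = sqrt(617) * sqrt(82) = sqrt(617 * 82) = sqrt(50594)
Step 4: = 224.9311

224.9311


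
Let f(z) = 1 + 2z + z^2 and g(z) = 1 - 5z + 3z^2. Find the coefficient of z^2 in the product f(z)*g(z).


Step 1: z^2 term in f*g comes from: (1)*(3z^2) + (2z)*(-5z) + (z^2)*(1)
Step 2: = 3 - 10 + 1
Step 3: = -6

-6


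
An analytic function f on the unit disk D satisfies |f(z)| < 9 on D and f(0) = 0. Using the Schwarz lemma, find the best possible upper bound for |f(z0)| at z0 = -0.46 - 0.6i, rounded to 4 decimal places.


Step 1: g = f/9 maps D -> D with g(0) = 0, so by the Schwarz lemma |g(z)| <= |z|, i.e. |f(z)| <= 9|z|; this is sharp (f(z) = 9z).
Step 2: |z0|^2 = (-0.46)^2 + (-0.6)^2 = 0.5716
Step 3: |z0| = sqrt(0.5716) = 0.756042
Step 4: Best bound = 9 * |z0| = 9 * 0.756042 = 6.8044

6.8044


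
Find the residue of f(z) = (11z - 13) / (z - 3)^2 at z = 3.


Step 1: Pole of order 2 at z = 3
Step 2: Res = lim d/dz [(z - 3)^2 * f(z)] as z -> 3
Step 3: (z - 3)^2 * f(z) = 11z - 13
Step 4: d/dz[11z - 13] = 11

11


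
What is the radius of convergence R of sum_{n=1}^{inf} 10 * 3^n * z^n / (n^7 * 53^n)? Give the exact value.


Step 1: General term a_n = 10 * 3^n / (n^7 * 53^n)
Step 2: By the root test, |a_n|^(1/n) = 10^(1/n) * 3 / (n^(7/n) * 53) -> 3/53 as n -> infinity (since 10^(1/n) -> 1 and n^(7/n) -> 1)
Step 3: R = 1/lim|a_n|^(1/n) = 53/3

53/3


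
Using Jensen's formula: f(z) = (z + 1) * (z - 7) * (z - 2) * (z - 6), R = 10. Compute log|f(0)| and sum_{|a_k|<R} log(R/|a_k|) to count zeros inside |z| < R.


Jensen's formula: (1/2pi)*integral log|f(Re^it)|dt = log|f(0)| + sum_{|a_k|<R} log(R/|a_k|)
Step 1: f(0) = 1 * (-7) * (-2) * (-6) = -84
Step 2: log|f(0)| = log|-1| + log|7| + log|2| + log|6| = 4.4308
Step 3: Zeros inside |z| < 10: -1, 7, 2, 6
Step 4: Jensen sum = log(10/1) + log(10/7) + log(10/2) + log(10/6) = 4.7795
Step 5: n(R) = number of terms in the Jensen sum = count of zeros inside |z| < 10 = 4

4


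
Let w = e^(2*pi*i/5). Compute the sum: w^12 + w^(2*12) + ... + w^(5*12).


Step 1: The sum sum_{j=1}^{n} w^(k*j) equals n if n | k, else 0.
Step 2: Here n = 5, k = 12
Step 3: Does n divide k? 5 | 12 -> False
Step 4: Sum = 0

0


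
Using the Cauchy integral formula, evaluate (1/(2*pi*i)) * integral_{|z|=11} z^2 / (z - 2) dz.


Step 1: f(z) = z^2, a = 2 is inside |z| = 11
Step 2: By Cauchy integral formula: (1/(2pi*i)) * integral = f(a)
Step 3: f(2) = 2^2 = 4

4


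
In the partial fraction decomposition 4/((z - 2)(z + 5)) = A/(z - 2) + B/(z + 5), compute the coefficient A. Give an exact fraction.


Step 1: Multiply both sides by (z - 2) and set z = 2
Step 2: A = 4 / (2 + 5)
Step 3: A = 4 / 7
Step 4: A = 4/7

4/7


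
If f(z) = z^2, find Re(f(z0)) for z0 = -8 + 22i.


Step 1: z0 = -8 + 22i
Step 2: z0^2 = (-8)^2 - 22^2 - 352i
Step 3: real part = 64 - 484 = -420

-420


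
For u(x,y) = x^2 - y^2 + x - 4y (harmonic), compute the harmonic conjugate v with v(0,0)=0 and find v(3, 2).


Step 1: v_x = -u_y = 2y + 4
Step 2: v_y = u_x = 2x + 1
Step 3: v = 2xy + 4x + y + C
Step 4: v(0,0) = 0 => C = 0
Step 5: v(3, 2) = 26

26


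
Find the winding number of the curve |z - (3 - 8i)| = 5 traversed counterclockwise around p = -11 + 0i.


Step 1: Center c = (3, -8), radius = 5
Step 2: |p - c|^2 = (-14)^2 + 8^2 = 260
Step 3: r^2 = 25
Step 4: |p-c| > r so winding number = 0

0


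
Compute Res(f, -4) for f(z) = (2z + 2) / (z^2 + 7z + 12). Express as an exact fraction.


Step 1: Q(z) = z^2 + 7z + 12 = (z + 4)(z + 3)
Step 2: Q'(z) = 2z + 7
Step 3: Q'(-4) = -1, P(-4) = -6
Step 4: Res = P(-4)/Q'(-4) = -6/(-1) = 6

6


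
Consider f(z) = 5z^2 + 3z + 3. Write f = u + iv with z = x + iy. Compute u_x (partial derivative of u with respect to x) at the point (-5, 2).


Step 1: f(z) = 5(x+iy)^2 + 3(x+iy) + 3
Step 2: u = 5(x^2 - y^2) + 3x + 3
Step 3: u_x = 10x + 3
Step 4: At (-5, 2): u_x = -50 + 3 = -47

-47


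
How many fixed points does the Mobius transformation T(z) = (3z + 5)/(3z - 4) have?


Step 1: Fixed points satisfy T(z) = z
Step 2: 3z^2 - 7z - 5 = 0
Step 3: Discriminant = (-7)^2 - 4*3*(-5) = 109
Step 4: Number of fixed points = 2

2


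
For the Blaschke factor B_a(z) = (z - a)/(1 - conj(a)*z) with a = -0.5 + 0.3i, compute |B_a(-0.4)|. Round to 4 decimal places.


Step 1: Numerator z0 - a = -0.4 - (-0.5 + 0.3i) = 0.1 - 0.3i
Step 2: Denominator 1 - conj(a)*z0 = 1 - (-0.5 - 0.3i)*(-0.4) = 0.8 - 0.12i
Step 3: |z0 - a|^2 = 0.1^2 + (-0.3)^2 = 0.1; |1 - conj(a)*z0|^2 = 0.8^2 + (-0.12)^2 = 0.6544
Step 4: |B_a(-0.4)| = sqrt(0.1 / 0.6544) = sqrt(0.152812)
Step 5: = 0.3909

0.3909


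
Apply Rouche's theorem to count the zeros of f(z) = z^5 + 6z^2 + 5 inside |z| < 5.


Step 1: On |z| = 5 the three terms have sizes |z^5| = 5^5 = 3125, |6z^2| = 6*5^2 = 150, |5| = 5
Step 2: The dominant term is g(z) = z^5; let h(z) = 6z^2 + 5 so f = g + h
Step 3: On |z| = 5: |g| = 3125 and |h| <= 150 + 5 = 155
Step 4: Since 3125 > 155, |h| < |g| on |z| = 5, so by Rouche f has the same number of zeros as g inside |z| < 5
Step 5: g(z) = z^5 has 5 zeros (all at the origin) inside |z| < 5. Answer = 5

5


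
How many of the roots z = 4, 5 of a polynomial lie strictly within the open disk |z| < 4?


Step 1: Check each root:
  z = 4: |4| = 4 >= 4
  z = 5: |5| = 5 >= 4
Step 2: Count = 0

0


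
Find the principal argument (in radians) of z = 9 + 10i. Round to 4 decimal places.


Step 1: z = 9 + 10i
Step 2: arg(z) = atan2(10, 9)
Step 3: arg(z) = 0.838

0.838


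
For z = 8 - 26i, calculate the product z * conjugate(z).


Step 1: conj(z) = 8 + 26i
Step 2: z * conj(z) = 8^2 + (-26)^2
Step 3: = 64 + 676 = 740

740


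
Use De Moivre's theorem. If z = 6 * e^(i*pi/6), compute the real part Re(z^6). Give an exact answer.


Step 1: By De Moivre's theorem, z^6 = 6^6 * e^(i*6*pi/6) = 46656 * (cos(pi) + i*sin(pi))
Step 2: |z|^6 = 6^6 = 46656
Step 3: The angle pi already lies in [0, 2*pi)
Step 4: cos(pi) = -1
Step 5: Re(z^6) = 46656 * (-1) = -46656

-46656


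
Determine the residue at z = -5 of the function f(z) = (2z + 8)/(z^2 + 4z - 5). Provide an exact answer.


Step 1: Q(z) = z^2 + 4z - 5 = (z + 5)(z - 1)
Step 2: Q'(z) = 2z + 4
Step 3: Q'(-5) = -6, P(-5) = -2
Step 4: Res = P(-5)/Q'(-5) = -2/(-6) = 1/3

1/3


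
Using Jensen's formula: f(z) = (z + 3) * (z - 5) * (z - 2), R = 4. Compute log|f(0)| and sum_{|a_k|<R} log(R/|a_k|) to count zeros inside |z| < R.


Jensen's formula: (1/2pi)*integral log|f(Re^it)|dt = log|f(0)| + sum_{|a_k|<R} log(R/|a_k|)
Step 1: f(0) = 3 * (-5) * (-2) = 30
Step 2: log|f(0)| = log|-3| + log|5| + log|2| = 3.4012
Step 3: Zeros inside |z| < 4: -3, 2
Step 4: Jensen sum = log(4/3) + log(4/2) = 0.9808
Step 5: n(R) = number of terms in the Jensen sum = count of zeros inside |z| < 4 = 2

2


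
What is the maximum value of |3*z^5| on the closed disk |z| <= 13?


Step 1: On |z| = 13, |f(z)| = 3 * |z|^5 = 3 * 13^5
Step 2: By maximum modulus principle, maximum is on boundary.
Step 3: Maximum = 3 * 371293 = 1113879

1113879


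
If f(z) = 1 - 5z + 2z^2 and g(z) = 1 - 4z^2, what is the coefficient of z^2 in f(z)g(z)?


Step 1: z^2 term in f*g comes from: (1)*(-4z^2) + (-5z)*(0) + (2z^2)*(1)
Step 2: = -4 + 0 + 2
Step 3: = -2

-2


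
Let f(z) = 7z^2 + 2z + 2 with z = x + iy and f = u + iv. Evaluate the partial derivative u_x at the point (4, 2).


Step 1: f(z) = 7(x+iy)^2 + 2(x+iy) + 2
Step 2: u = 7(x^2 - y^2) + 2x + 2
Step 3: u_x = 14x + 2
Step 4: At (4, 2): u_x = 56 + 2 = 58

58


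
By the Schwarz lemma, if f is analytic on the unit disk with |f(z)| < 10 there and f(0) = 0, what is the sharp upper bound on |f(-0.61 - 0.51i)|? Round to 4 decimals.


Step 1: g = f/10 maps D -> D with g(0) = 0, so by the Schwarz lemma |g(z)| <= |z|, i.e. |f(z)| <= 10|z|; this is sharp (f(z) = 10z).
Step 2: |z0|^2 = (-0.61)^2 + (-0.51)^2 = 0.6322
Step 3: |z0| = sqrt(0.6322) = 0.79511
Step 4: Best bound = 10 * |z0| = 10 * 0.79511 = 7.9511

7.9511


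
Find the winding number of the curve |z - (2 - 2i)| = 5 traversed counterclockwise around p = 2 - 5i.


Step 1: Center c = (2, -2), radius = 5
Step 2: |p - c|^2 = 0^2 + (-3)^2 = 9
Step 3: r^2 = 25
Step 4: |p-c| < r so winding number = 1

1


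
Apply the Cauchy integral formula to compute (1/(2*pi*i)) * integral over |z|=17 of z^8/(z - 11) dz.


Step 1: f(z) = z^8, a = 11 is inside |z| = 17
Step 2: By Cauchy integral formula: (1/(2pi*i)) * integral = f(a)
Step 3: f(11) = 11^8 = 214358881

214358881


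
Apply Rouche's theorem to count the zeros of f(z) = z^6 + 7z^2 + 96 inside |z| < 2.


Step 1: On |z| = 2 the three terms have sizes |z^6| = 2^6 = 64, |7z^2| = 7*2^2 = 28, |96| = 96
Step 2: The dominant term is g(z) = 96; let h(z) = z^6 + 7z^2 so f = g + h
Step 3: On |z| = 2: |g| = 96 and |h| <= 64 + 28 = 92
Step 4: Since 96 > 92, |h| < |g| on |z| = 2, so by Rouche f has the same number of zeros as g inside |z| < 2
Step 5: g(z) = 96 is a nonzero constant with no zeros inside |z| < 2. Answer = 0

0


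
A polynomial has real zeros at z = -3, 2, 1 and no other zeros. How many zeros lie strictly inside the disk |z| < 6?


Step 1: Check each root:
  z = -3: |-3| = 3 < 6
  z = 2: |2| = 2 < 6
  z = 1: |1| = 1 < 6
Step 2: Count = 3

3


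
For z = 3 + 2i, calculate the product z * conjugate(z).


Step 1: conj(z) = 3 - 2i
Step 2: z * conj(z) = 3^2 + 2^2
Step 3: = 9 + 4 = 13

13


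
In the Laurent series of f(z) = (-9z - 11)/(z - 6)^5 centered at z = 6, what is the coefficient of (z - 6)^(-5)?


Step 1: Write the numerator in powers of (z - 6): -9z - 11 = -9(z - 6) + (-9*6 - 11) = -9(z - 6) - 65
Step 2: Divide by (z - 6)^5: f(z) = -65(z - 6)^(-5) - 9(z - 6)^(-4)
Step 3: This finite sum is the Laurent series of f about z = 6.
Step 4: Coefficient of (z - 6)^(-5) = -9*6 - 11 = -65

-65


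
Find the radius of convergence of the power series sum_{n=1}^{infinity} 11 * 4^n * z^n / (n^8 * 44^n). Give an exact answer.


Step 1: General term a_n = 11 * 4^n / (n^8 * 44^n)
Step 2: By the root test, |a_n|^(1/n) = 11^(1/n) * 4 / (n^(8/n) * 44) -> 4/44 as n -> infinity (since 11^(1/n) -> 1 and n^(8/n) -> 1)
Step 3: R = 1/lim|a_n|^(1/n) = 44/4 = 11

11


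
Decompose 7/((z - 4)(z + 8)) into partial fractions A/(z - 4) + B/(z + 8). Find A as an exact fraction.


Step 1: Multiply both sides by (z - 4) and set z = 4
Step 2: A = 7 / (4 + 8)
Step 3: A = 7 / 12
Step 4: A = 7/12

7/12


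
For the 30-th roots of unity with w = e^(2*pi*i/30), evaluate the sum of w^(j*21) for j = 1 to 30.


Step 1: The sum sum_{j=1}^{n} w^(k*j) equals n if n | k, else 0.
Step 2: Here n = 30, k = 21
Step 3: Does n divide k? 30 | 21 -> False
Step 4: Sum = 0

0


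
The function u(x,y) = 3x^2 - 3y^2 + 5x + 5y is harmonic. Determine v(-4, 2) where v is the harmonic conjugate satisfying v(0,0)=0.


Step 1: v_x = -u_y = 6y - 5
Step 2: v_y = u_x = 6x + 5
Step 3: v = 6xy - 5x + 5y + C
Step 4: v(0,0) = 0 => C = 0
Step 5: v(-4, 2) = -18

-18


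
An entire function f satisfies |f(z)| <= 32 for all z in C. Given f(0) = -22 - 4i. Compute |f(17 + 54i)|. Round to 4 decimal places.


Step 1: By Liouville's theorem, a bounded entire function is constant.
Step 2: f(z) = f(0) = -22 - 4i for all z.
Step 3: |f(w)| = |-22 - 4i| = sqrt(484 + 16)
Step 4: = 22.3607

22.3607


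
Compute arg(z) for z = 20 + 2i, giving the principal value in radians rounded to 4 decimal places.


Step 1: z = 20 + 2i
Step 2: arg(z) = atan2(2, 20)
Step 3: arg(z) = 0.0997

0.0997


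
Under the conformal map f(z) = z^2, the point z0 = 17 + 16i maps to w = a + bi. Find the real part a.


Step 1: z0 = 17 + 16i
Step 2: z0^2 = 17^2 - 16^2 + 544i
Step 3: real part = 289 - 256 = 33

33


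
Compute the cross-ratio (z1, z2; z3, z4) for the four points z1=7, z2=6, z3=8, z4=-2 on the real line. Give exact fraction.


Step 1: (z1-z3)(z2-z4) = (-1) * 8 = -8
Step 2: (z1-z4)(z2-z3) = 9 * (-2) = -18
Step 3: Cross-ratio = 8/18 = 4/9

4/9


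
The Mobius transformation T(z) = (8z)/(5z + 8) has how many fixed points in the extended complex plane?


Step 1: Fixed points satisfy T(z) = z
Step 2: 5z^2 = 0
Step 3: Discriminant = 0^2 - 4*5*0 = 0
Step 4: Number of fixed points = 1

1


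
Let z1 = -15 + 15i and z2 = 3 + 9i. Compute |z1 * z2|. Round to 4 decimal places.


Step 1: |z1| = sqrt((-15)^2 + 15^2) = sqrt(450)
Step 2: |z2| = sqrt(3^2 + 9^2) = sqrt(90)
Step 3: |z1*z2| = |z1|*|z2| = sqrt(450) * sqrt(90) = sqrt(450 * 90) = sqrt(40500)
Step 4: = 201.2461

201.2461


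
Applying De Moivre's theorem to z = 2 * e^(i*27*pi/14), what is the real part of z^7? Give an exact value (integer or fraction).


Step 1: By De Moivre's theorem, z^7 = 2^7 * e^(i*7*27*pi/14) = 128 * (cos(27*pi/2) + i*sin(27*pi/2))
Step 2: |z|^7 = 2^7 = 128
Step 3: Reduce the angle mod 2*pi: 27*pi/2 - 12*pi = 3*pi/2
Step 4: cos(3*pi/2) = 0
Step 5: Re(z^7) = 128 * 0 = 0

0


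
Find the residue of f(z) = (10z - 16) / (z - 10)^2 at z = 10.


Step 1: Pole of order 2 at z = 10
Step 2: Res = lim d/dz [(z - 10)^2 * f(z)] as z -> 10
Step 3: (z - 10)^2 * f(z) = 10z - 16
Step 4: d/dz[10z - 16] = 10

10


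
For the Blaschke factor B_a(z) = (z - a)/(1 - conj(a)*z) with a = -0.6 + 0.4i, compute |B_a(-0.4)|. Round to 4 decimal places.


Step 1: Numerator z0 - a = -0.4 - (-0.6 + 0.4i) = 0.2 - 0.4i
Step 2: Denominator 1 - conj(a)*z0 = 1 - (-0.6 - 0.4i)*(-0.4) = 0.76 - 0.16i
Step 3: |z0 - a|^2 = 0.2^2 + (-0.4)^2 = 0.2; |1 - conj(a)*z0|^2 = 0.76^2 + (-0.16)^2 = 0.6032
Step 4: |B_a(-0.4)| = sqrt(0.2 / 0.6032) = sqrt(0.331565)
Step 5: = 0.5758

0.5758


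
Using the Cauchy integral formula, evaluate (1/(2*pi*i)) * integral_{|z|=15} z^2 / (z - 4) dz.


Step 1: f(z) = z^2, a = 4 is inside |z| = 15
Step 2: By Cauchy integral formula: (1/(2pi*i)) * integral = f(a)
Step 3: f(4) = 4^2 = 16

16


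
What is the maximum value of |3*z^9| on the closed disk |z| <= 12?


Step 1: On |z| = 12, |f(z)| = 3 * |z|^9 = 3 * 12^9
Step 2: By maximum modulus principle, maximum is on boundary.
Step 3: Maximum = 3 * 5159780352 = 15479341056

15479341056


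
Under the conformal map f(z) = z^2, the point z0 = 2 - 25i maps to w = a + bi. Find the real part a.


Step 1: z0 = 2 - 25i
Step 2: z0^2 = 2^2 - (-25)^2 - 100i
Step 3: real part = 4 - 625 = -621

-621


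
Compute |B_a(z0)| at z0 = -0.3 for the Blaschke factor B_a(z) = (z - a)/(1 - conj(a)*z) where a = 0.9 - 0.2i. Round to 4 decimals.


Step 1: Numerator z0 - a = -0.3 - (0.9 - 0.2i) = -1.2 + 0.2i
Step 2: Denominator 1 - conj(a)*z0 = 1 - (0.9 + 0.2i)*(-0.3) = 1.27 + 0.06i
Step 3: |z0 - a|^2 = (-1.2)^2 + 0.2^2 = 1.48; |1 - conj(a)*z0|^2 = 1.27^2 + 0.06^2 = 1.6165
Step 4: |B_a(-0.3)| = sqrt(1.48 / 1.6165) = sqrt(0.915558)
Step 5: = 0.9568

0.9568


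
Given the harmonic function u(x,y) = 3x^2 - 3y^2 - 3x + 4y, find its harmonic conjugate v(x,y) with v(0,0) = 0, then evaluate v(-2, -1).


Step 1: v_x = -u_y = 6y - 4
Step 2: v_y = u_x = 6x - 3
Step 3: v = 6xy - 4x - 3y + C
Step 4: v(0,0) = 0 => C = 0
Step 5: v(-2, -1) = 23

23


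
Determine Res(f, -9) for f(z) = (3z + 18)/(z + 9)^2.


Step 1: Pole of order 2 at z = -9
Step 2: Res = lim d/dz [(z + 9)^2 * f(z)] as z -> -9
Step 3: (z + 9)^2 * f(z) = 3z + 18
Step 4: d/dz[3z + 18] = 3

3


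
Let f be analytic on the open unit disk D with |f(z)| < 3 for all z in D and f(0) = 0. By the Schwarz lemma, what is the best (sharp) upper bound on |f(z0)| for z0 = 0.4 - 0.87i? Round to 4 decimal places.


Step 1: g = f/3 maps D -> D with g(0) = 0, so by the Schwarz lemma |g(z)| <= |z|, i.e. |f(z)| <= 3|z|; this is sharp (f(z) = 3z).
Step 2: |z0|^2 = 0.4^2 + (-0.87)^2 = 0.9169
Step 3: |z0| = sqrt(0.9169) = 0.957549
Step 4: Best bound = 3 * |z0| = 3 * 0.957549 = 2.8726

2.8726


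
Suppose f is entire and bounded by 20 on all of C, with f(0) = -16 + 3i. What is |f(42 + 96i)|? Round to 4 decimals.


Step 1: By Liouville's theorem, a bounded entire function is constant.
Step 2: f(z) = f(0) = -16 + 3i for all z.
Step 3: |f(w)| = |-16 + 3i| = sqrt(256 + 9)
Step 4: = 16.2788

16.2788


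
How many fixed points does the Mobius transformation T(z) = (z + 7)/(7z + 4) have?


Step 1: Fixed points satisfy T(z) = z
Step 2: 7z^2 + 3z - 7 = 0
Step 3: Discriminant = 3^2 - 4*7*(-7) = 205
Step 4: Number of fixed points = 2

2


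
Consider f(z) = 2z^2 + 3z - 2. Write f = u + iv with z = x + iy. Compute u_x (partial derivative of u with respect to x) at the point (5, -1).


Step 1: f(z) = 2(x+iy)^2 + 3(x+iy) - 2
Step 2: u = 2(x^2 - y^2) + 3x - 2
Step 3: u_x = 4x + 3
Step 4: At (5, -1): u_x = 20 + 3 = 23

23


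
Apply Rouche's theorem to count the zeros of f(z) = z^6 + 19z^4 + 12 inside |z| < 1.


Step 1: On |z| = 1 the three terms have sizes |z^6| = 1^6 = 1, |19z^4| = 19*1^4 = 19, |12| = 12
Step 2: The dominant term is g(z) = 19z^4; let h(z) = z^6 + 12 so f = g + h
Step 3: On |z| = 1: |g| = 19 and |h| <= 1 + 12 = 13
Step 4: Since 19 > 13, |h| < |g| on |z| = 1, so by Rouche f has the same number of zeros as g inside |z| < 1
Step 5: g(z) = 19z^4 has 4 zeros (at the origin, multiplicity 4) inside |z| < 1. Answer = 4

4


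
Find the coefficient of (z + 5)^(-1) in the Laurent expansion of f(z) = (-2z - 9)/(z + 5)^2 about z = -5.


Step 1: Write the numerator in powers of (z + 5): -2z - 9 = -2(z + 5) + (-2*(-5) - 9) = -2(z + 5) + 1
Step 2: Divide by (z + 5)^2: f(z) = (z + 5)^(-2) - 2(z + 5)^(-1)
Step 3: This finite sum is the Laurent series of f about z = -5.
Step 4: Coefficient of (z + 5)^(-1) = coefficient of (z + 5) in the re-centred numerator = -2

-2


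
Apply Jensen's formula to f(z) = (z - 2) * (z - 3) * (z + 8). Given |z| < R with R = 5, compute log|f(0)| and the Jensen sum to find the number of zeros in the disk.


Jensen's formula: (1/2pi)*integral log|f(Re^it)|dt = log|f(0)| + sum_{|a_k|<R} log(R/|a_k|)
Step 1: f(0) = (-2) * (-3) * 8 = 48
Step 2: log|f(0)| = log|2| + log|3| + log|-8| = 3.8712
Step 3: Zeros inside |z| < 5: 2, 3
Step 4: Jensen sum = log(5/2) + log(5/3) = 1.4271
Step 5: n(R) = number of terms in the Jensen sum = count of zeros inside |z| < 5 = 2

2


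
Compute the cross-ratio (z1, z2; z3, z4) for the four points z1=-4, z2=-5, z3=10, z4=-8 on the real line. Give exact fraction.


Step 1: (z1-z3)(z2-z4) = (-14) * 3 = -42
Step 2: (z1-z4)(z2-z3) = 4 * (-15) = -60
Step 3: Cross-ratio = 42/60 = 7/10

7/10


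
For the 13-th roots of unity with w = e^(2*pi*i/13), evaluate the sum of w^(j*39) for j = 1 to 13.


Step 1: The sum sum_{j=1}^{n} w^(k*j) equals n if n | k, else 0.
Step 2: Here n = 13, k = 39
Step 3: Does n divide k? 13 | 39 -> True
Step 4: Sum = 13

13


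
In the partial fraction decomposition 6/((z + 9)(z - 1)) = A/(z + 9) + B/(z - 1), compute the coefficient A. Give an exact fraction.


Step 1: Multiply both sides by (z + 9) and set z = -9
Step 2: A = 6 / (-9 - 1)
Step 3: A = 6 / (-10)
Step 4: A = -3/5

-3/5


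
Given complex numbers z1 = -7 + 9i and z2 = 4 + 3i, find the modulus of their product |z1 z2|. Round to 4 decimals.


Step 1: |z1| = sqrt((-7)^2 + 9^2) = sqrt(130)
Step 2: |z2| = sqrt(4^2 + 3^2) = sqrt(25)
Step 3: |z1*z2| = |z1|*|z2| = sqrt(130) * sqrt(25) = sqrt(130 * 25) = sqrt(3250)
Step 4: = 57.0088

57.0088


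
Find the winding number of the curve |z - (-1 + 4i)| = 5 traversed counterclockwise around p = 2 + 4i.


Step 1: Center c = (-1, 4), radius = 5
Step 2: |p - c|^2 = 3^2 + 0^2 = 9
Step 3: r^2 = 25
Step 4: |p-c| < r so winding number = 1

1


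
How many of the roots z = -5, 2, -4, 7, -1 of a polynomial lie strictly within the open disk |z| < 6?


Step 1: Check each root:
  z = -5: |-5| = 5 < 6
  z = 2: |2| = 2 < 6
  z = -4: |-4| = 4 < 6
  z = 7: |7| = 7 >= 6
  z = -1: |-1| = 1 < 6
Step 2: Count = 4

4


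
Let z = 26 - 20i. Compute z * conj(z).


Step 1: conj(z) = 26 + 20i
Step 2: z * conj(z) = 26^2 + (-20)^2
Step 3: = 676 + 400 = 1076

1076


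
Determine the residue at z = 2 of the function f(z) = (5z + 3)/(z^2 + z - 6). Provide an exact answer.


Step 1: Q(z) = z^2 + z - 6 = (z - 2)(z + 3)
Step 2: Q'(z) = 2z + 1
Step 3: Q'(2) = 5, P(2) = 13
Step 4: Res = P(2)/Q'(2) = 13/5 = 13/5

13/5


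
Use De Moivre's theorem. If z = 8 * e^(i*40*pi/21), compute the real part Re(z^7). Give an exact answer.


Step 1: By De Moivre's theorem, z^7 = 8^7 * e^(i*7*40*pi/21) = 2097152 * (cos(40*pi/3) + i*sin(40*pi/3))
Step 2: |z|^7 = 8^7 = 2097152
Step 3: Reduce the angle mod 2*pi: 40*pi/3 - 12*pi = 4*pi/3
Step 4: cos(4*pi/3) = -1/2
Step 5: Re(z^7) = 2097152 * (-1/2) = -1048576

-1048576


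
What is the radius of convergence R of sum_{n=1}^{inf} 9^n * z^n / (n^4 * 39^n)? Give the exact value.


Step 1: General term a_n = 9^n / (n^4 * 39^n)
Step 2: By the root test, |a_n|^(1/n) = 9 / (n^(4/n) * 39) -> 9/39 as n -> infinity (since n^(4/n) -> 1)
Step 3: R = 1/lim|a_n|^(1/n) = 39/9 = 13/3

13/3


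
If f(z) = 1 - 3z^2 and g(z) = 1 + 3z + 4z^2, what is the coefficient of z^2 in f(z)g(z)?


Step 1: z^2 term in f*g comes from: (1)*(4z^2) + (0)*(3z) + (-3z^2)*(1)
Step 2: = 4 + 0 - 3
Step 3: = 1

1


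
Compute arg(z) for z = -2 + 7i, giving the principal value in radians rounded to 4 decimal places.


Step 1: z = -2 + 7i
Step 2: arg(z) = atan2(7, -2)
Step 3: arg(z) = 1.8491

1.8491


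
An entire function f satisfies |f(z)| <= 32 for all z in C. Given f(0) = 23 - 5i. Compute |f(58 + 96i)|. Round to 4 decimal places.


Step 1: By Liouville's theorem, a bounded entire function is constant.
Step 2: f(z) = f(0) = 23 - 5i for all z.
Step 3: |f(w)| = |23 - 5i| = sqrt(529 + 25)
Step 4: = 23.5372

23.5372


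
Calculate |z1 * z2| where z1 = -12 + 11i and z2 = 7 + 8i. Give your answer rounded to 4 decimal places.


Step 1: |z1| = sqrt((-12)^2 + 11^2) = sqrt(265)
Step 2: |z2| = sqrt(7^2 + 8^2) = sqrt(113)
Step 3: |z1*z2| = |z1|*|z2| = sqrt(265) * sqrt(113) = sqrt(265 * 113) = sqrt(29945)
Step 4: = 173.0462

173.0462


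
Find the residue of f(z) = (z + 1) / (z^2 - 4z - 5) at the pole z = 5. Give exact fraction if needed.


Step 1: Q(z) = z^2 - 4z - 5 = (z - 5)(z + 1)
Step 2: Q'(z) = 2z - 4
Step 3: Q'(5) = 6, P(5) = 6
Step 4: Res = P(5)/Q'(5) = 6/6 = 1

1


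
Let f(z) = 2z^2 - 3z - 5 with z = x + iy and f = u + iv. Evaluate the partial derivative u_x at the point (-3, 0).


Step 1: f(z) = 2(x+iy)^2 - 3(x+iy) - 5
Step 2: u = 2(x^2 - y^2) - 3x - 5
Step 3: u_x = 4x - 3
Step 4: At (-3, 0): u_x = -12 - 3 = -15

-15


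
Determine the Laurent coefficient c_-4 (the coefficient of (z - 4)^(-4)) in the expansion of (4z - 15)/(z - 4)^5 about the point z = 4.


Step 1: Write the numerator in powers of (z - 4): 4z - 15 = 4(z - 4) + (4*4 - 15) = 4(z - 4) + 1
Step 2: Divide by (z - 4)^5: f(z) = (z - 4)^(-5) + 4(z - 4)^(-4)
Step 3: This finite sum is the Laurent series of f about z = 4.
Step 4: Coefficient of (z - 4)^(-4) = coefficient of (z - 4) in the re-centred numerator = 4

4


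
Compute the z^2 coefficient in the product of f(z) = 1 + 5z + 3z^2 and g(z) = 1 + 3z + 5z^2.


Step 1: z^2 term in f*g comes from: (1)*(5z^2) + (5z)*(3z) + (3z^2)*(1)
Step 2: = 5 + 15 + 3
Step 3: = 23

23


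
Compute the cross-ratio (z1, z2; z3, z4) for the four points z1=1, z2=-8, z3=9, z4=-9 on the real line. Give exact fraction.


Step 1: (z1-z3)(z2-z4) = (-8) * 1 = -8
Step 2: (z1-z4)(z2-z3) = 10 * (-17) = -170
Step 3: Cross-ratio = 8/170 = 4/85

4/85


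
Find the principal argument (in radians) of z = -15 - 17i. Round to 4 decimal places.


Step 1: z = -15 - 17i
Step 2: arg(z) = atan2(-17, -15)
Step 3: arg(z) = -2.2938

-2.2938


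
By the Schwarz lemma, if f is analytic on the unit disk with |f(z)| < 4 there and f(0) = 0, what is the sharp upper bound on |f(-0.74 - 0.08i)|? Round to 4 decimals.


Step 1: g = f/4 maps D -> D with g(0) = 0, so by the Schwarz lemma |g(z)| <= |z|, i.e. |f(z)| <= 4|z|; this is sharp (f(z) = 4z).
Step 2: |z0|^2 = (-0.74)^2 + (-0.08)^2 = 0.554
Step 3: |z0| = sqrt(0.554) = 0.744312
Step 4: Best bound = 4 * |z0| = 4 * 0.744312 = 2.9772

2.9772


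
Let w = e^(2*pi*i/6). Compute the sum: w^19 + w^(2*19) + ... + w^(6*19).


Step 1: The sum sum_{j=1}^{n} w^(k*j) equals n if n | k, else 0.
Step 2: Here n = 6, k = 19
Step 3: Does n divide k? 6 | 19 -> False
Step 4: Sum = 0

0


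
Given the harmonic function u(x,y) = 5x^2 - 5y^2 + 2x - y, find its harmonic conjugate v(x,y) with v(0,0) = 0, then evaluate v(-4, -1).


Step 1: v_x = -u_y = 10y + 1
Step 2: v_y = u_x = 10x + 2
Step 3: v = 10xy + x + 2y + C
Step 4: v(0,0) = 0 => C = 0
Step 5: v(-4, -1) = 34

34


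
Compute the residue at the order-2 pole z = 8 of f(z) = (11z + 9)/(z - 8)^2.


Step 1: Pole of order 2 at z = 8
Step 2: Res = lim d/dz [(z - 8)^2 * f(z)] as z -> 8
Step 3: (z - 8)^2 * f(z) = 11z + 9
Step 4: d/dz[11z + 9] = 11

11


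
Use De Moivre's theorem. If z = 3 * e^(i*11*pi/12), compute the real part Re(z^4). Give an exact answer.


Step 1: By De Moivre's theorem, z^4 = 3^4 * e^(i*4*11*pi/12) = 81 * (cos(11*pi/3) + i*sin(11*pi/3))
Step 2: |z|^4 = 3^4 = 81
Step 3: Reduce the angle mod 2*pi: 11*pi/3 - 2*pi = 5*pi/3
Step 4: cos(5*pi/3) = 1/2
Step 5: Re(z^4) = 81 * 1/2 = 81/2

81/2


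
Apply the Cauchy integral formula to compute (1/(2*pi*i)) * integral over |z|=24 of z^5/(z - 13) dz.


Step 1: f(z) = z^5, a = 13 is inside |z| = 24
Step 2: By Cauchy integral formula: (1/(2pi*i)) * integral = f(a)
Step 3: f(13) = 13^5 = 371293

371293


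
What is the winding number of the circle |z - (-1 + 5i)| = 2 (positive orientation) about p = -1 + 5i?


Step 1: Center c = (-1, 5), radius = 2
Step 2: |p - c|^2 = 0^2 + 0^2 = 0
Step 3: r^2 = 4
Step 4: |p-c| < r so winding number = 1

1


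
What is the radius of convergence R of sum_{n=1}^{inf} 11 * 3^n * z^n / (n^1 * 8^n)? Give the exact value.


Step 1: General term a_n = 11 * 3^n / (n^1 * 8^n)
Step 2: By the root test, |a_n|^(1/n) = 11^(1/n) * 3 / (n^(1/n) * 8) -> 3/8 as n -> infinity (since 11^(1/n) -> 1 and n^(1/n) -> 1)
Step 3: R = 1/lim|a_n|^(1/n) = 8/3

8/3


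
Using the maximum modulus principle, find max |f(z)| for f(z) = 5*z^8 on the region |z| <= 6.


Step 1: On |z| = 6, |f(z)| = 5 * |z|^8 = 5 * 6^8
Step 2: By maximum modulus principle, maximum is on boundary.
Step 3: Maximum = 5 * 1679616 = 8398080

8398080


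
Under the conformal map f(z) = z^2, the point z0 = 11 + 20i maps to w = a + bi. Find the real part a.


Step 1: z0 = 11 + 20i
Step 2: z0^2 = 11^2 - 20^2 + 440i
Step 3: real part = 121 - 400 = -279

-279


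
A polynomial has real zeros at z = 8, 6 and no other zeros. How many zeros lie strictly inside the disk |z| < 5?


Step 1: Check each root:
  z = 8: |8| = 8 >= 5
  z = 6: |6| = 6 >= 5
Step 2: Count = 0

0


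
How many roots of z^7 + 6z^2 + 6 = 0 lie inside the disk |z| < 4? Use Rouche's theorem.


Step 1: On |z| = 4 the three terms have sizes |z^7| = 4^7 = 16384, |6z^2| = 6*4^2 = 96, |6| = 6
Step 2: The dominant term is g(z) = z^7; let h(z) = 6z^2 + 6 so f = g + h
Step 3: On |z| = 4: |g| = 16384 and |h| <= 96 + 6 = 102
Step 4: Since 16384 > 102, |h| < |g| on |z| = 4, so by Rouche f has the same number of zeros as g inside |z| < 4
Step 5: g(z) = z^7 has 7 zeros (all at the origin) inside |z| < 4. Answer = 7

7


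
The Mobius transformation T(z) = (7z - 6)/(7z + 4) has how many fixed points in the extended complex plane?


Step 1: Fixed points satisfy T(z) = z
Step 2: 7z^2 - 3z + 6 = 0
Step 3: Discriminant = (-3)^2 - 4*7*6 = -159
Step 4: Number of fixed points = 2

2


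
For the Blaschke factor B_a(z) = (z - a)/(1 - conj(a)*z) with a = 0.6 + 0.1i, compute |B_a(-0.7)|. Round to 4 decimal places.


Step 1: Numerator z0 - a = -0.7 - (0.6 + 0.1i) = -1.3 - 0.1i
Step 2: Denominator 1 - conj(a)*z0 = 1 - (0.6 - 0.1i)*(-0.7) = 1.42 - 0.07i
Step 3: |z0 - a|^2 = (-1.3)^2 + (-0.1)^2 = 1.7; |1 - conj(a)*z0|^2 = 1.42^2 + (-0.07)^2 = 2.0213
Step 4: |B_a(-0.7)| = sqrt(1.7 / 2.0213) = sqrt(0.841043)
Step 5: = 0.9171

0.9171


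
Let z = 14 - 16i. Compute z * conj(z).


Step 1: conj(z) = 14 + 16i
Step 2: z * conj(z) = 14^2 + (-16)^2
Step 3: = 196 + 256 = 452

452


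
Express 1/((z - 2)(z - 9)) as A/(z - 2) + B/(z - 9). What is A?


Step 1: Multiply both sides by (z - 2) and set z = 2
Step 2: A = 1 / (2 - 9)
Step 3: A = 1 / (-7)
Step 4: A = -1/7

-1/7


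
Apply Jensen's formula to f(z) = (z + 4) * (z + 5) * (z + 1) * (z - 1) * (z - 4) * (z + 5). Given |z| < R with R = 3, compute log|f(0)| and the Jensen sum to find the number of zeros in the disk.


Jensen's formula: (1/2pi)*integral log|f(Re^it)|dt = log|f(0)| + sum_{|a_k|<R} log(R/|a_k|)
Step 1: f(0) = 4 * 5 * 1 * (-1) * (-4) * 5 = 400
Step 2: log|f(0)| = log|-4| + log|-5| + log|-1| + log|1| + log|4| + log|-5| = 5.9915
Step 3: Zeros inside |z| < 3: -1, 1
Step 4: Jensen sum = log(3/1) + log(3/1) = 2.1972
Step 5: n(R) = number of terms in the Jensen sum = count of zeros inside |z| < 3 = 2

2


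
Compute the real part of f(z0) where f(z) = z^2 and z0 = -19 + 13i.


Step 1: z0 = -19 + 13i
Step 2: z0^2 = (-19)^2 - 13^2 - 494i
Step 3: real part = 361 - 169 = 192

192


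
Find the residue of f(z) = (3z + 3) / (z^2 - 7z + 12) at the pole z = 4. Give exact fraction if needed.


Step 1: Q(z) = z^2 - 7z + 12 = (z - 4)(z - 3)
Step 2: Q'(z) = 2z - 7
Step 3: Q'(4) = 1, P(4) = 15
Step 4: Res = P(4)/Q'(4) = 15/1 = 15

15


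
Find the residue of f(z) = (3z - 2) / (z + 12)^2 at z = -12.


Step 1: Pole of order 2 at z = -12
Step 2: Res = lim d/dz [(z + 12)^2 * f(z)] as z -> -12
Step 3: (z + 12)^2 * f(z) = 3z - 2
Step 4: d/dz[3z - 2] = 3

3


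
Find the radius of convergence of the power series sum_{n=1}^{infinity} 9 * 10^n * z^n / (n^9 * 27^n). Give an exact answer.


Step 1: General term a_n = 9 * 10^n / (n^9 * 27^n)
Step 2: By the root test, |a_n|^(1/n) = 9^(1/n) * 10 / (n^(9/n) * 27) -> 10/27 as n -> infinity (since 9^(1/n) -> 1 and n^(9/n) -> 1)
Step 3: R = 1/lim|a_n|^(1/n) = 27/10

27/10


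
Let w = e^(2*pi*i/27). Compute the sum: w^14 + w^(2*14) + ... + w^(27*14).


Step 1: The sum sum_{j=1}^{n} w^(k*j) equals n if n | k, else 0.
Step 2: Here n = 27, k = 14
Step 3: Does n divide k? 27 | 14 -> False
Step 4: Sum = 0

0


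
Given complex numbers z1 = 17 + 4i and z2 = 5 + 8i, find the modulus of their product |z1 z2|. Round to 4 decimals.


Step 1: |z1| = sqrt(17^2 + 4^2) = sqrt(305)
Step 2: |z2| = sqrt(5^2 + 8^2) = sqrt(89)
Step 3: |z1*z2| = |z1|*|z2| = sqrt(305) * sqrt(89) = sqrt(305 * 89) = sqrt(27145)
Step 4: = 164.7574

164.7574


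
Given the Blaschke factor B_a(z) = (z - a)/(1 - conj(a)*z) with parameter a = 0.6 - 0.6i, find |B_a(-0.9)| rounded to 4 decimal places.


Step 1: Numerator z0 - a = -0.9 - (0.6 - 0.6i) = -1.5 + 0.6i
Step 2: Denominator 1 - conj(a)*z0 = 1 - (0.6 + 0.6i)*(-0.9) = 1.54 + 0.54i
Step 3: |z0 - a|^2 = (-1.5)^2 + 0.6^2 = 2.61; |1 - conj(a)*z0|^2 = 1.54^2 + 0.54^2 = 2.6632
Step 4: |B_a(-0.9)| = sqrt(2.61 / 2.6632) = sqrt(0.980024)
Step 5: = 0.99

0.99


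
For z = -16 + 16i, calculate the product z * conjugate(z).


Step 1: conj(z) = -16 - 16i
Step 2: z * conj(z) = (-16)^2 + 16^2
Step 3: = 256 + 256 = 512

512


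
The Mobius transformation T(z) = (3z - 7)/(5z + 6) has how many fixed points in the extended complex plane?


Step 1: Fixed points satisfy T(z) = z
Step 2: 5z^2 + 3z + 7 = 0
Step 3: Discriminant = 3^2 - 4*5*7 = -131
Step 4: Number of fixed points = 2

2
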